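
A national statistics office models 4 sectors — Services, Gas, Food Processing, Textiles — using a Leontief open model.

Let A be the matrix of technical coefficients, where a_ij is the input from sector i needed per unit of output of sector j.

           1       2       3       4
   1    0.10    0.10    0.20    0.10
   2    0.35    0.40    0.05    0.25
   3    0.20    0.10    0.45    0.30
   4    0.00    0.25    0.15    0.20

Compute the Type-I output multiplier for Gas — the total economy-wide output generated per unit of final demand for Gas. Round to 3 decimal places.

m_2 = 5.727

I − A =
  [   0.90    -0.10    -0.20    -0.10]
  [  -0.35     0.60    -0.05    -0.25]
  [  -0.20    -0.10     0.55    -0.30]
  [   0.00    -0.25    -0.15     0.80]
Compute the cofactors C_ij = (−1)^(i+j)·(3×3 minor ij) of I−A; the adjugate is their transpose:
adj(I−A) = Cᵀ =
  [ 0.191125   0.085750   0.101500   0.088750]
  [ 0.153750   0.320500   0.131000   0.168500]
  [ 0.137750   0.160500   0.339000   0.194500]
  [ 0.073875   0.130250   0.104500   0.241250]
det(I−A) = Σ_j (I−A)_1j·C_1j = (0.90)(0.191125) + (-0.10)(0.153750) + (-0.20)(0.137750) + (-0.10)(0.073875) = 0.1217
(I − A)⁻¹ = adj(I−A) / det(I−A) ≈
  [   1.5705     0.7046     0.8340     0.7293]
  [   1.2634     2.6335     1.0764     1.3846]
  [   1.1319     1.3188     2.7855     1.5982]
  [   0.6070     1.0703     0.8587     1.9823]
The output multiplier for sector j is the column-j sum of the Leontief inverse (I − A)⁻¹ = adj(I−A) / det(I−A).
Column 2 of adj(I−A): (0.085750, 0.320500, 0.160500, 0.130250); det(I−A) = 0.1217.
m_2 = (0.085750 + 0.320500 + 0.160500 + 0.130250) / 0.1217 = 0.697 / 0.1217 ≈ 5.727.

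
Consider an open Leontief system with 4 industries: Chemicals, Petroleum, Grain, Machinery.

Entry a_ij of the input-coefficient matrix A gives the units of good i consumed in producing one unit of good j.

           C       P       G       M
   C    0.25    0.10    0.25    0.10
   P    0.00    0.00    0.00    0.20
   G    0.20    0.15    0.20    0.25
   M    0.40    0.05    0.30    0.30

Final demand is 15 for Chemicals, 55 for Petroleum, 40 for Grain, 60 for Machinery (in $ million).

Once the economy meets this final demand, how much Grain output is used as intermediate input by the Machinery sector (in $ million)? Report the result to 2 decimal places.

I − A =
  [   0.75    -0.10    -0.25    -0.10]
  [   0.00     1.00     0.00    -0.20]
  [  -0.20    -0.15     0.80    -0.25]
  [  -0.40    -0.05    -0.30     0.70]
Compute the cofactors C_ij = (−1)^(i+j)·(3×3 minor ij) of I−A; the adjugate is their transpose:
adj(I−A) = Cᵀ =
  [ 0.468000   0.086375   0.208500   0.166000]
  [ 0.076000   0.265750   0.065000   0.110000]
  [ 0.250000   0.107125   0.469500   0.234000]
  [ 0.380000   0.114250   0.325000   0.550000]
det(I−A) = Σ_j (I−A)_1j·C_1j = (0.75)(0.468000) + (-0.10)(0.076000) + (-0.25)(0.250000) + (-0.10)(0.380000) = 0.2429
(I − A)⁻¹ = adj(I−A) / det(I−A) ≈
  [   1.9267     0.3556     0.8584     0.6834]
  [   0.3129     1.0941     0.2676     0.4529]
  [   1.0292     0.4410     1.9329     0.9634]
  [   1.5644     0.4704     1.3380     2.2643]
First solve x = (I − A)⁻¹ d = adj(I−A)·d / det(I−A); in particular x_M = (0.380000·15 + 0.114250·55 + 0.325000·40 + 0.550000·60) / 0.2429 = 57.98375 / 0.2429 ≈ 238.7145.
Intermediate flow from G to M: z_GM = a_GM · x_M = 0.25 × 57.98375 / 0.2429 = 14.4959375 / 0.2429 ≈ 59.68.

z_GM = 59.68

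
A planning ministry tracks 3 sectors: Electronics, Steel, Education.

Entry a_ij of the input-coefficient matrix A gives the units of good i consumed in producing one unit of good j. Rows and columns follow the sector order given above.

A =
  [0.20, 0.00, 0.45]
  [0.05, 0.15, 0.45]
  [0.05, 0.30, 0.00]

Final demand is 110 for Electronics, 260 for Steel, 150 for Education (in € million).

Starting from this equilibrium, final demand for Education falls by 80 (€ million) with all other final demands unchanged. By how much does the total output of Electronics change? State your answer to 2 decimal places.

Δx_1 = -56.03

I − A =
  [   0.80     0.00    -0.45]
  [  -0.05     0.85    -0.45]
  [  -0.05    -0.30     1.00]
Cofactors of I−A, C_ij = (−1)^(i+j)·(minor ij) (rows/columns in the sector order above):
  C_11 = (0.85)(1.00) − (-0.45)(-0.30) = 0.7150
  C_12 = −[(-0.05)(1.00) − (-0.45)(-0.05)] = 0.0725
  C_13 = (-0.05)(-0.30) − (0.85)(-0.05) = 0.0575
  C_21 = −[(0.00)(1.00) − (-0.45)(-0.30)] = 0.1350
  C_22 = (0.80)(1.00) − (-0.45)(-0.05) = 0.7775
  C_23 = −[(0.80)(-0.30) − (0.00)(-0.05)] = 0.2400
  C_31 = (0.00)(-0.45) − (-0.45)(0.85) = 0.3825
  C_32 = −[(0.80)(-0.45) − (-0.45)(-0.05)] = 0.3825
  C_33 = (0.80)(0.85) − (0.00)(-0.05) = 0.6800
det(I−A) = Σ_j (I−A)_1j·C_1j = (0.80)(0.7150) + (0.00)(0.0725) + (-0.45)(0.0575) = 0.546125
adj(I−A) = Cᵀ =
  [ 0.7150   0.1350   0.3825]
  [ 0.0725   0.7775   0.3825]
  [ 0.0575   0.2400   0.6800]
(I − A)⁻¹ = adj(I−A) / det(I−A) ≈
  [   1.3092     0.2472     0.7004]
  [   0.1328     1.4237     0.7004]
  [   0.1053     0.4395     1.2451]
Δx = (I − A)⁻¹ Δd with Δd having -80 in the Education component and 0 elsewhere.
So Δx_1 = L_13 · (-80), where L_13 = adj(I−A)_13 / det(I−A) = 0.3825 / 0.546125.
Δx_1 = 0.3825 × (-80) / 0.546125 = -30.60 / 0.546125 ≈ -56.03.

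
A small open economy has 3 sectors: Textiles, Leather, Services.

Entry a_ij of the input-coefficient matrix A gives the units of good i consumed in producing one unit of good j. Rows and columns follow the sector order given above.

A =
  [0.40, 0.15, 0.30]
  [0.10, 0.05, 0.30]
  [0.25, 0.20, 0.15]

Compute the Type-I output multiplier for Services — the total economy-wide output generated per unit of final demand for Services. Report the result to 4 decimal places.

m_S = 3.1533

I − A =
  [   0.60    -0.15    -0.30]
  [  -0.10     0.95    -0.30]
  [  -0.25    -0.20     0.85]
Cofactors of I−A, C_ij = (−1)^(i+j)·(minor ij) (rows/columns in the sector order above):
  C_11 = (0.95)(0.85) − (-0.30)(-0.20) = 0.7475
  C_12 = −[(-0.10)(0.85) − (-0.30)(-0.25)] = 0.1600
  C_13 = (-0.10)(-0.20) − (0.95)(-0.25) = 0.2575
  C_21 = −[(-0.15)(0.85) − (-0.30)(-0.20)] = 0.1875
  C_22 = (0.60)(0.85) − (-0.30)(-0.25) = 0.4350
  C_23 = −[(0.60)(-0.20) − (-0.15)(-0.25)] = 0.1575
  C_31 = (-0.15)(-0.30) − (-0.30)(0.95) = 0.3300
  C_32 = −[(0.60)(-0.30) − (-0.30)(-0.10)] = 0.2100
  C_33 = (0.60)(0.95) − (-0.15)(-0.10) = 0.5550
det(I−A) = Σ_j (I−A)_1j·C_1j = (0.60)(0.7475) + (-0.15)(0.1600) + (-0.30)(0.2575) = 0.34725
adj(I−A) = Cᵀ =
  [ 0.7475   0.1875   0.3300]
  [ 0.1600   0.4350   0.2100]
  [ 0.2575   0.1575   0.5550]
(I − A)⁻¹ = adj(I−A) / det(I−A) ≈
  [   2.15263     0.53996     0.95032]
  [   0.46076     1.25270     0.60475]
  [   0.74154     0.45356     1.59827]
The output multiplier for sector j is the column-j sum of the Leontief inverse (I − A)⁻¹ = adj(I−A) / det(I−A).
Column S of adj(I−A): (0.3300, 0.2100, 0.5550); det(I−A) = 0.34725.
m_S = (0.3300 + 0.2100 + 0.5550) / 0.34725 = 1.095 / 0.34725 ≈ 3.1533.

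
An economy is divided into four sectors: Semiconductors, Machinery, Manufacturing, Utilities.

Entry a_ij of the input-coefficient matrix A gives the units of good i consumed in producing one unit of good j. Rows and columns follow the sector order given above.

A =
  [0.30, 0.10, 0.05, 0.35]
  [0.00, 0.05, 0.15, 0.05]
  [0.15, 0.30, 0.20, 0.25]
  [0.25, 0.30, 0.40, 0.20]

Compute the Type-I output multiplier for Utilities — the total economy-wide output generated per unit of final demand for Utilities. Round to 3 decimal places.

m_4 = 4.870

I − A =
  [   0.70    -0.10    -0.05    -0.35]
  [   0.00     0.95    -0.15    -0.05]
  [  -0.15    -0.30     0.80    -0.25]
  [  -0.25    -0.30    -0.40     0.80]
Compute the cofactors C_ij = (−1)^(i+j)·(3×3 minor ij) of I−A; the adjugate is their transpose:
adj(I−A) = Cᵀ =
  [ 0.447750   0.195750   0.200000   0.270625]
  [ 0.040375   0.277875   0.085500   0.061750]
  [ 0.174875   0.228250   0.437125   0.227375]
  [ 0.242500   0.279500   0.313125   0.491125]
det(I−A) = Σ_j (I−A)_1j·C_1j = (0.70)(0.447750) + (-0.10)(0.040375) + (-0.05)(0.174875) + (-0.35)(0.242500) = 0.21576875
(I − A)⁻¹ = adj(I−A) / det(I−A) ≈
  [   2.0751     0.9072     0.9269     1.2542]
  [   0.1871     1.2878     0.3963     0.2862]
  [   0.8105     1.0578     2.0259     1.0538]
  [   1.1239     1.2954     1.4512     2.2762]
The output multiplier for sector j is the column-j sum of the Leontief inverse (I − A)⁻¹ = adj(I−A) / det(I−A).
Column 4 of adj(I−A): (0.270625, 0.061750, 0.227375, 0.491125); det(I−A) = 0.21576875.
m_4 = (0.270625 + 0.061750 + 0.227375 + 0.491125) / 0.21576875 = 1.050875 / 0.21576875 ≈ 4.870.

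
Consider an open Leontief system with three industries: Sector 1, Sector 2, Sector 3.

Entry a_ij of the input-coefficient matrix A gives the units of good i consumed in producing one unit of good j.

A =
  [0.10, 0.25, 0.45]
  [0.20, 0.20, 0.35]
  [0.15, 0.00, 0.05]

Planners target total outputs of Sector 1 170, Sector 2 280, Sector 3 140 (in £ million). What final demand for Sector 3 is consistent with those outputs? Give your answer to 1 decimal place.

I − A =
  [   0.90    -0.25    -0.45]
  [  -0.20     0.80    -0.35]
  [  -0.15     0.00     0.95]
d = (I − A) x:
  d_1 = (+0.90)·170 + (-0.25)·280 + (-0.45)·140 = 20.0
  d_2 = (-0.20)·170 + (+0.80)·280 + (-0.35)·140 = 141.0
  d_3 = (-0.15)·170 + (+0.00)·280 + (+0.95)·140 = 107.5

d_3 = 107.5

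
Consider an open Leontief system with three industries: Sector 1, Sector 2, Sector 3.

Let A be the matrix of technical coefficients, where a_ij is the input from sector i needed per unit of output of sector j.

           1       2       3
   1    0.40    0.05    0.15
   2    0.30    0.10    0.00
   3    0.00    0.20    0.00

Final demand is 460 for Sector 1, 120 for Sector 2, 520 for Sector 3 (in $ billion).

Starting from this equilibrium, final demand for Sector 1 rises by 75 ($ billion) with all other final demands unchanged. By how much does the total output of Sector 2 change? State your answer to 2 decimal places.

I − A =
  [   0.60    -0.05    -0.15]
  [  -0.30     0.90     0.00]
  [   0.00    -0.20     1.00]
Cofactors of I−A, C_ij = (−1)^(i+j)·(minor ij) (rows/columns in the sector order above):
  C_11 = (0.90)(1.00) − (0.00)(-0.20) = 0.9000
  C_12 = −[(-0.30)(1.00) − (0.00)(0.00)] = 0.3000
  C_13 = (-0.30)(-0.20) − (0.90)(0.00) = 0.0600
  C_21 = −[(-0.05)(1.00) − (-0.15)(-0.20)] = 0.0800
  C_22 = (0.60)(1.00) − (-0.15)(0.00) = 0.6000
  C_23 = −[(0.60)(-0.20) − (-0.05)(0.00)] = 0.1200
  C_31 = (-0.05)(0.00) − (-0.15)(0.90) = 0.1350
  C_32 = −[(0.60)(0.00) − (-0.15)(-0.30)] = 0.0450
  C_33 = (0.60)(0.90) − (-0.05)(-0.30) = 0.5250
det(I−A) = Σ_j (I−A)_1j·C_1j = (0.60)(0.9000) + (-0.05)(0.3000) + (-0.15)(0.0600) = 0.5160
adj(I−A) = Cᵀ =
  [ 0.9000   0.0800   0.1350]
  [ 0.3000   0.6000   0.0450]
  [ 0.0600   0.1200   0.5250]
(I − A)⁻¹ = adj(I−A) / det(I−A) ≈
  [   1.7442     0.1550     0.2616]
  [   0.5814     1.1628     0.0872]
  [   0.1163     0.2326     1.0174]
Δx = (I − A)⁻¹ Δd with Δd having +75 in the Sector 1 component and 0 elsewhere.
So Δx_2 = L_21 · (+75), where L_21 = adj(I−A)_21 / det(I−A) = 0.3000 / 0.5160.
Δx_2 = 0.3000 × (+75) / 0.5160 = 22.50 / 0.5160 ≈ 43.60.

Δx_2 = 43.60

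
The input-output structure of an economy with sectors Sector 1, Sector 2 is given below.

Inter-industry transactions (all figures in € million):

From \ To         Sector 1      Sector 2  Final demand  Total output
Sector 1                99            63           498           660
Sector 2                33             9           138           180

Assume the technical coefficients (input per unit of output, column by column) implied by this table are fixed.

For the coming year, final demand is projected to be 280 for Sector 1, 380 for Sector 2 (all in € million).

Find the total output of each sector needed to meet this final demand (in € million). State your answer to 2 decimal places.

Technical coefficients a_ij = z_ij / X_j:
  a_11 = 99/660 = 0.15, a_21 = 33/660 = 0.05
  a_12 = 63/180 = 0.35, a_22 = 9/180 = 0.05
I − A =
  [   0.85    -0.35]
  [  -0.05     0.95]
det(I−A) = (0.85)(0.95) − (-0.35)(-0.05) = 0.7900
adj(I−A) = [[0.95, 0.35], [0.05, 0.85]]
(I − A)⁻¹ = adj(I−A) / det(I−A) ≈
  [   1.2025     0.4430]
  [   0.0633     1.0759]
x = (I − A)⁻¹ d = adj(I−A)·d / det(I−A), with det(I−A) = 0.7900:
  x_1 = (0.95·280 + 0.35·380) / 0.7900 = 399.00 / 0.7900 ≈ 505.06
  x_2 = (0.05·280 + 0.85·380) / 0.7900 = 337.00 / 0.7900 ≈ 426.58

x_1 = 505.06, x_2 = 426.58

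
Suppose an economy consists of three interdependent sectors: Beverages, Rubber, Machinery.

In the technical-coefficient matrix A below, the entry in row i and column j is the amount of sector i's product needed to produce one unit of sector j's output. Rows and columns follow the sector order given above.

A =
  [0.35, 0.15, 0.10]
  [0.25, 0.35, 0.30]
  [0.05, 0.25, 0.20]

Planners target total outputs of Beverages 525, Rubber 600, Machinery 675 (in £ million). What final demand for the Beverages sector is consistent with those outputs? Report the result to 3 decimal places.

d_1 = 183.750

I − A =
  [   0.65    -0.15    -0.10]
  [  -0.25     0.65    -0.30]
  [  -0.05    -0.25     0.80]
d = (I − A) x:
  d_1 = (+0.65)·525 + (-0.15)·600 + (-0.10)·675 = 183.750
  d_2 = (-0.25)·525 + (+0.65)·600 + (-0.30)·675 = 56.250
  d_3 = (-0.05)·525 + (-0.25)·600 + (+0.80)·675 = 363.750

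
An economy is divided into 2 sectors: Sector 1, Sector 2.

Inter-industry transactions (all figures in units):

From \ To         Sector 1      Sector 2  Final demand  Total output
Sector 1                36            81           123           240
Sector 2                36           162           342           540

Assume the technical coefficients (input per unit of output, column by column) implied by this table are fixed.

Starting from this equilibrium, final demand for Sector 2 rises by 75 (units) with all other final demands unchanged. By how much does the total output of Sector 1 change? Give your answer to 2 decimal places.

Technical coefficients a_ij = z_ij / X_j:
  a_11 = 36/240 = 0.15, a_21 = 36/240 = 0.15
  a_12 = 81/540 = 0.15, a_22 = 162/540 = 0.30
I − A =
  [   0.85    -0.15]
  [  -0.15     0.70]
det(I−A) = (0.85)(0.70) − (-0.15)(-0.15) = 0.5725
adj(I−A) = [[0.70, 0.15], [0.15, 0.85]]
(I − A)⁻¹ = adj(I−A) / det(I−A) ≈
  [   1.2227     0.2620]
  [   0.2620     1.4847]
Δx = (I − A)⁻¹ Δd with Δd having +75 in the Sector 2 component and 0 elsewhere.
So Δx_1 = L_12 · (+75), where L_12 = adj(I−A)_12 / det(I−A) = 0.15 / 0.5725.
Δx_1 = 0.15 × (+75) / 0.5725 = 11.25 / 0.5725 ≈ 19.65.

Δx_1 = 19.65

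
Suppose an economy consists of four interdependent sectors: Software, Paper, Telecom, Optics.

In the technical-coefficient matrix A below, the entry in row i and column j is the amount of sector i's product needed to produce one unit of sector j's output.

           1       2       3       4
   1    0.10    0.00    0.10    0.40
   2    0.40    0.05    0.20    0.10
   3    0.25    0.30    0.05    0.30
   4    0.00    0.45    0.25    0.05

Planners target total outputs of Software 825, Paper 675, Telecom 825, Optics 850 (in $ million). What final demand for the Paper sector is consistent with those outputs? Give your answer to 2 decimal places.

d_2 = 61.25

I − A =
  [   0.90     0.00    -0.10    -0.40]
  [  -0.40     0.95    -0.20    -0.10]
  [  -0.25    -0.30     0.95    -0.30]
  [   0.00    -0.45    -0.25     0.95]
d = (I − A) x:
  d_1 = (+0.90)·825 + (+0.00)·675 + (-0.10)·825 + (-0.40)·850 = 320.00
  d_2 = (-0.40)·825 + (+0.95)·675 + (-0.20)·825 + (-0.10)·850 = 61.25
  d_3 = (-0.25)·825 + (-0.30)·675 + (+0.95)·825 + (-0.30)·850 = 120.00
  d_4 = (+0.00)·825 + (-0.45)·675 + (-0.25)·825 + (+0.95)·850 = 297.50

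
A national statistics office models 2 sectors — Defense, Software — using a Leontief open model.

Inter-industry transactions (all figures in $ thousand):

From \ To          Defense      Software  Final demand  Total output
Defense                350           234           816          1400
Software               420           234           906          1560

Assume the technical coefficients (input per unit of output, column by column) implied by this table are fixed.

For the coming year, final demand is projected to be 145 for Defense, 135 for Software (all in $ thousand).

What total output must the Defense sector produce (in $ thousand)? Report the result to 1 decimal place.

Technical coefficients a_ij = z_ij / X_j:
  a_DD = 350/1400 = 0.25, a_SD = 420/1400 = 0.30
  a_DS = 234/1560 = 0.15, a_SS = 234/1560 = 0.15
I − A =
  [   0.75    -0.15]
  [  -0.30     0.85]
det(I−A) = (0.75)(0.85) − (-0.15)(-0.30) = 0.5925
adj(I−A) = [[0.85, 0.15], [0.30, 0.75]]
(I − A)⁻¹ = adj(I−A) / det(I−A) ≈
  [   1.4346     0.2532]
  [   0.5063     1.2658]
x = (I − A)⁻¹ d = adj(I−A)·d / det(I−A), with det(I−A) = 0.5925:
  x_D = (0.85·145 + 0.15·135) / 0.5925 = 143.50 / 0.5925 ≈ 242.2
  x_S = (0.30·145 + 0.75·135) / 0.5925 = 144.75 / 0.5925 ≈ 244.3

x_D = 242.2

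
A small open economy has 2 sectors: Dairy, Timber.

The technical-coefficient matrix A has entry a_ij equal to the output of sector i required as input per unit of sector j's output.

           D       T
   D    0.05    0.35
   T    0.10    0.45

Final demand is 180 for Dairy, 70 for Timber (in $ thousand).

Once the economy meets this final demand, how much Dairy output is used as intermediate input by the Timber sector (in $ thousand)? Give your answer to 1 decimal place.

z_DT = 60.7

I − A =
  [   0.95    -0.35]
  [  -0.10     0.55]
det(I−A) = (0.95)(0.55) − (-0.35)(-0.10) = 0.4875
adj(I−A) = [[0.55, 0.35], [0.10, 0.95]]
(I − A)⁻¹ = adj(I−A) / det(I−A) ≈
  [   1.1282     0.7179]
  [   0.2051     1.9487]
First solve x = (I − A)⁻¹ d = adj(I−A)·d / det(I−A); in particular x_T = (0.10·180 + 0.95·70) / 0.4875 = 84.50 / 0.4875 ≈ 173.333.
Intermediate flow from D to T: z_DT = a_DT · x_T = 0.35 × 84.50 / 0.4875 = 29.575 / 0.4875 ≈ 60.7.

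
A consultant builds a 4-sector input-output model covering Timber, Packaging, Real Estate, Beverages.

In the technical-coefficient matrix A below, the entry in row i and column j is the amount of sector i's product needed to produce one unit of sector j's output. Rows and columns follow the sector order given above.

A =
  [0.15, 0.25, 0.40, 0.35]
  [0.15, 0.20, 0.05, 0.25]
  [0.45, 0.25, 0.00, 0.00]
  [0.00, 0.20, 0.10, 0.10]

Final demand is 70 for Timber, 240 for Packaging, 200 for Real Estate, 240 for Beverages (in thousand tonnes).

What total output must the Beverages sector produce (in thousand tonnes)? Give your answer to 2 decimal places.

I − A =
  [   0.85    -0.25    -0.40    -0.35]
  [  -0.15     0.80    -0.05    -0.25]
  [  -0.45    -0.25     1.00     0.00]
  [   0.00    -0.20    -0.10     0.90]
Compute the cofactors C_ij = (−1)^(i+j)·(3×3 minor ij) of I−A; the adjugate is their transpose:
adj(I−A) = Cᵀ =
  [ 0.652500   0.393750   0.317000   0.363125]
  [ 0.166500   0.587250   0.118750   0.227875]
  [ 0.335250   0.324000   0.525250   0.220375]
  [ 0.074250   0.166500   0.084750   0.467250]
det(I−A) = Σ_j (I−A)_1j·C_1j = (0.85)(0.652500) + (-0.25)(0.166500) + (-0.40)(0.335250) + (-0.35)(0.074250) = 0.3529125
(I − A)⁻¹ = adj(I−A) / det(I−A) ≈
  [   1.8489     1.1157     0.8982     1.0289]
  [   0.4718     1.6640     0.3365     0.6457]
  [   0.9500     0.9181     1.4883     0.6244]
  [   0.2104     0.4718     0.2401     1.3240]
x = (I − A)⁻¹ d = adj(I−A)·d / det(I−A), with det(I−A) = 0.3529125:
  x_T = (0.652500·70 + 0.393750·240 + 0.317000·200 + 0.363125·240) / 0.3529125 = 290.725 / 0.3529125 ≈ 823.79
  x_P = (0.166500·70 + 0.587250·240 + 0.118750·200 + 0.227875·240) / 0.3529125 = 231.035 / 0.3529125 ≈ 654.65
  x_R = (0.335250·70 + 0.324000·240 + 0.525250·200 + 0.220375·240) / 0.3529125 = 259.1675 / 0.3529125 ≈ 734.37
  x_B = (0.074250·70 + 0.166500·240 + 0.084750·200 + 0.467250·240) / 0.3529125 = 174.2475 / 0.3529125 ≈ 493.74

x_B = 493.74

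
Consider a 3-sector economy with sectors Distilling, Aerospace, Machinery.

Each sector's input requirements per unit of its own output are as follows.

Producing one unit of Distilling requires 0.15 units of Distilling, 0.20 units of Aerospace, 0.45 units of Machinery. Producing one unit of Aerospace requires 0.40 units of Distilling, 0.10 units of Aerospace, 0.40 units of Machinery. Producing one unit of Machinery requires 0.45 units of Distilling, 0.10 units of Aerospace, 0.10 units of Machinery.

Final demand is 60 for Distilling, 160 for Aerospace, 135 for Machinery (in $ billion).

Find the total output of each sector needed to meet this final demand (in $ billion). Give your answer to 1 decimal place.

x_D = 556.5, x_A = 367.1, x_M = 591.4

I − A =
  [   0.85    -0.40    -0.45]
  [  -0.20     0.90    -0.10]
  [  -0.45    -0.40     0.90]
Cofactors of I−A, C_ij = (−1)^(i+j)·(minor ij) (rows/columns in the sector order above):
  C_11 = (0.90)(0.90) − (-0.10)(-0.40) = 0.7700
  C_12 = −[(-0.20)(0.90) − (-0.10)(-0.45)] = 0.2250
  C_13 = (-0.20)(-0.40) − (0.90)(-0.45) = 0.4850
  C_21 = −[(-0.40)(0.90) − (-0.45)(-0.40)] = 0.5400
  C_22 = (0.85)(0.90) − (-0.45)(-0.45) = 0.5625
  C_23 = −[(0.85)(-0.40) − (-0.40)(-0.45)] = 0.5200
  C_31 = (-0.40)(-0.10) − (-0.45)(0.90) = 0.4450
  C_32 = −[(0.85)(-0.10) − (-0.45)(-0.20)] = 0.1750
  C_33 = (0.85)(0.90) − (-0.40)(-0.20) = 0.6850
det(I−A) = Σ_j (I−A)_1j·C_1j = (0.85)(0.7700) + (-0.40)(0.2250) + (-0.45)(0.4850) = 0.34625
adj(I−A) = Cᵀ =
  [ 0.7700   0.5400   0.4450]
  [ 0.2250   0.5625   0.1750]
  [ 0.4850   0.5200   0.6850]
(I − A)⁻¹ = adj(I−A) / det(I−A) ≈
  [   2.2238     1.5596     1.2852]
  [   0.6498     1.6245     0.5054]
  [   1.4007     1.5018     1.9783]
x = (I − A)⁻¹ d = adj(I−A)·d / det(I−A), with det(I−A) = 0.34625:
  x_D = (0.7700·60 + 0.5400·160 + 0.4450·135) / 0.34625 = 192.675 / 0.34625 ≈ 556.5
  x_A = (0.2250·60 + 0.5625·160 + 0.1750·135) / 0.34625 = 127.125 / 0.34625 ≈ 367.1
  x_M = (0.4850·60 + 0.5200·160 + 0.6850·135) / 0.34625 = 204.775 / 0.34625 ≈ 591.4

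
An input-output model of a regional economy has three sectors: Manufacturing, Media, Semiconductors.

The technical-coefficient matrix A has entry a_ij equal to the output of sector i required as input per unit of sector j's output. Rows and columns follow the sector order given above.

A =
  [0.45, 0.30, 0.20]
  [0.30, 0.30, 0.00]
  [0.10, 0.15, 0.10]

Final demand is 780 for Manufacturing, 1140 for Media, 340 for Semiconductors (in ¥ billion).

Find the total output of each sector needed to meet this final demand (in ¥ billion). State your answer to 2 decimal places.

x_1 = 3632.99, x_2 = 3185.57, x_3 = 1312.37

I − A =
  [   0.55    -0.30    -0.20]
  [  -0.30     0.70     0.00]
  [  -0.10    -0.15     0.90]
Cofactors of I−A, C_ij = (−1)^(i+j)·(minor ij) (rows/columns in the sector order above):
  C_11 = (0.70)(0.90) − (0.00)(-0.15) = 0.6300
  C_12 = −[(-0.30)(0.90) − (0.00)(-0.10)] = 0.2700
  C_13 = (-0.30)(-0.15) − (0.70)(-0.10) = 0.1150
  C_21 = −[(-0.30)(0.90) − (-0.20)(-0.15)] = 0.3000
  C_22 = (0.55)(0.90) − (-0.20)(-0.10) = 0.4750
  C_23 = −[(0.55)(-0.15) − (-0.30)(-0.10)] = 0.1125
  C_31 = (-0.30)(0.00) − (-0.20)(0.70) = 0.1400
  C_32 = −[(0.55)(0.00) − (-0.20)(-0.30)] = 0.0600
  C_33 = (0.55)(0.70) − (-0.30)(-0.30) = 0.2950
det(I−A) = Σ_j (I−A)_1j·C_1j = (0.55)(0.6300) + (-0.30)(0.2700) + (-0.20)(0.1150) = 0.2425
adj(I−A) = Cᵀ =
  [ 0.6300   0.3000   0.1400]
  [ 0.2700   0.4750   0.0600]
  [ 0.1150   0.1125   0.2950]
(I − A)⁻¹ = adj(I−A) / det(I−A) ≈
  [   2.5979     1.2371     0.5773]
  [   1.1134     1.9588     0.2474]
  [   0.4742     0.4639     1.2165]
x = (I − A)⁻¹ d = adj(I−A)·d / det(I−A), with det(I−A) = 0.2425:
  x_1 = (0.6300·780 + 0.3000·1140 + 0.1400·340) / 0.2425 = 881.00 / 0.2425 ≈ 3632.99
  x_2 = (0.2700·780 + 0.4750·1140 + 0.0600·340) / 0.2425 = 772.50 / 0.2425 ≈ 3185.57
  x_3 = (0.1150·780 + 0.1125·1140 + 0.2950·340) / 0.2425 = 318.25 / 0.2425 ≈ 1312.37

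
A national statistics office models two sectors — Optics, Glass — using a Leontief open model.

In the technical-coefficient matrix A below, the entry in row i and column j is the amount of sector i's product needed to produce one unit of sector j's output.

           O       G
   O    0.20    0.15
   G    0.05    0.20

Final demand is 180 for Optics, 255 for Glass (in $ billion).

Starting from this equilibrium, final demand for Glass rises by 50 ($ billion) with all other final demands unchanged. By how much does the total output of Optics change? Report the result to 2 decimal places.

I − A =
  [   0.80    -0.15]
  [  -0.05     0.80]
det(I−A) = (0.80)(0.80) − (-0.15)(-0.05) = 0.6325
adj(I−A) = [[0.80, 0.15], [0.05, 0.80]]
(I − A)⁻¹ = adj(I−A) / det(I−A) ≈
  [   1.2648     0.2372]
  [   0.0791     1.2648]
Δx = (I − A)⁻¹ Δd with Δd having +50 in the Glass component and 0 elsewhere.
So Δx_O = L_OG · (+50), where L_OG = adj(I−A)_OG / det(I−A) = 0.15 / 0.6325.
Δx_O = 0.15 × (+50) / 0.6325 = 7.50 / 0.6325 ≈ 11.86.

Δx_O = 11.86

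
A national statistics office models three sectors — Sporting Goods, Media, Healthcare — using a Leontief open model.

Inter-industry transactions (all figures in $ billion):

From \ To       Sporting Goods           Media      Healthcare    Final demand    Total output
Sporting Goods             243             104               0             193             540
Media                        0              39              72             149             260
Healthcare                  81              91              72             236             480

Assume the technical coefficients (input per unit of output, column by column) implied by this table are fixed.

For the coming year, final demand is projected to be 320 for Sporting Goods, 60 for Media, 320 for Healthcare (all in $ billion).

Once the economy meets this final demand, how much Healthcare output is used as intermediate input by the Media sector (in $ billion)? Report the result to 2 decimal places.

z_HM = 60.02

Technical coefficients a_ij = z_ij / X_j:
  a_SS = 243/540 = 0.45, a_MS = 0/540 = 0.00, a_HS = 81/540 = 0.15
  a_SM = 104/260 = 0.40, a_MM = 39/260 = 0.15, a_HM = 91/260 = 0.35
  a_SH = 0/480 = 0.00, a_MH = 72/480 = 0.15, a_HH = 72/480 = 0.15
I − A =
  [   0.55    -0.40     0.00]
  [   0.00     0.85    -0.15]
  [  -0.15    -0.35     0.85]
Cofactors of I−A, C_ij = (−1)^(i+j)·(minor ij) (rows/columns in the sector order above):
  C_11 = (0.85)(0.85) − (-0.15)(-0.35) = 0.6700
  C_12 = −[(0.00)(0.85) − (-0.15)(-0.15)] = 0.0225
  C_13 = (0.00)(-0.35) − (0.85)(-0.15) = 0.1275
  C_21 = −[(-0.40)(0.85) − (0.00)(-0.35)] = 0.3400
  C_22 = (0.55)(0.85) − (0.00)(-0.15) = 0.4675
  C_23 = −[(0.55)(-0.35) − (-0.40)(-0.15)] = 0.2525
  C_31 = (-0.40)(-0.15) − (0.00)(0.85) = 0.0600
  C_32 = −[(0.55)(-0.15) − (0.00)(0.00)] = 0.0825
  C_33 = (0.55)(0.85) − (-0.40)(0.00) = 0.4675
det(I−A) = Σ_j (I−A)_1j·C_1j = (0.55)(0.6700) + (-0.40)(0.0225) + (0.00)(0.1275) = 0.3595
adj(I−A) = Cᵀ =
  [ 0.6700   0.3400   0.0600]
  [ 0.0225   0.4675   0.0825]
  [ 0.1275   0.2525   0.4675]
(I − A)⁻¹ = adj(I−A) / det(I−A) ≈
  [   1.8637     0.9458     0.1669]
  [   0.0626     1.3004     0.2295]
  [   0.3547     0.7024     1.3004]
First solve x = (I − A)⁻¹ d = adj(I−A)·d / det(I−A); in particular x_M = (0.0225·320 + 0.4675·60 + 0.0825·320) / 0.3595 = 61.65 / 0.3595 ≈ 171.4882.
Intermediate flow from H to M: z_HM = a_HM · x_M = 0.35 × 61.65 / 0.3595 = 21.5775 / 0.3595 ≈ 60.02.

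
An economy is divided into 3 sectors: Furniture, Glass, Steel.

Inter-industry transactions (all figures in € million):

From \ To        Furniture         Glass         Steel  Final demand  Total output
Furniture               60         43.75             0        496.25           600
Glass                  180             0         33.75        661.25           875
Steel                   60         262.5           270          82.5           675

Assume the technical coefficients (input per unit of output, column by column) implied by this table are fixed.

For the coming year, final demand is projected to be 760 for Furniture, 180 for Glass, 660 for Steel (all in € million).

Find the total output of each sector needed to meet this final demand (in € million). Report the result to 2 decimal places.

x_F = 873.18, x_G = 517.16, x_S = 1504.11

Technical coefficients a_ij = z_ij / X_j:
  a_FF = 60/600 = 0.10, a_GF = 180/600 = 0.30, a_SF = 60/600 = 0.10
  a_FG = 43.75/875 = 0.05, a_GG = 0/875 = 0.00, a_SG = 262.5/875 = 0.30
  a_FS = 0/675 = 0.00, a_GS = 33.75/675 = 0.05, a_SS = 270/675 = 0.40
I − A =
  [   0.90    -0.05     0.00]
  [  -0.30     1.00    -0.05]
  [  -0.10    -0.30     0.60]
Cofactors of I−A, C_ij = (−1)^(i+j)·(minor ij) (rows/columns in the sector order above):
  C_11 = (1.00)(0.60) − (-0.05)(-0.30) = 0.5850
  C_12 = −[(-0.30)(0.60) − (-0.05)(-0.10)] = 0.1850
  C_13 = (-0.30)(-0.30) − (1.00)(-0.10) = 0.1900
  C_21 = −[(-0.05)(0.60) − (0.00)(-0.30)] = 0.0300
  C_22 = (0.90)(0.60) − (0.00)(-0.10) = 0.5400
  C_23 = −[(0.90)(-0.30) − (-0.05)(-0.10)] = 0.2750
  C_31 = (-0.05)(-0.05) − (0.00)(1.00) = 0.0025
  C_32 = −[(0.90)(-0.05) − (0.00)(-0.30)] = 0.0450
  C_33 = (0.90)(1.00) − (-0.05)(-0.30) = 0.8850
det(I−A) = Σ_j (I−A)_1j·C_1j = (0.90)(0.5850) + (-0.05)(0.1850) + (0.00)(0.1900) = 0.51725
adj(I−A) = Cᵀ =
  [ 0.5850   0.0300   0.0025]
  [ 0.1850   0.5400   0.0450]
  [ 0.1900   0.2750   0.8850]
(I − A)⁻¹ = adj(I−A) / det(I−A) ≈
  [   1.1310     0.0580     0.0048]
  [   0.3577     1.0440     0.0870]
  [   0.3673     0.5317     1.7110]
x = (I − A)⁻¹ d = adj(I−A)·d / det(I−A), with det(I−A) = 0.51725:
  x_F = (0.5850·760 + 0.0300·180 + 0.0025·660) / 0.51725 = 451.65 / 0.51725 ≈ 873.18
  x_G = (0.1850·760 + 0.5400·180 + 0.0450·660) / 0.51725 = 267.50 / 0.51725 ≈ 517.16
  x_S = (0.1900·760 + 0.2750·180 + 0.8850·660) / 0.51725 = 778.00 / 0.51725 ≈ 1504.11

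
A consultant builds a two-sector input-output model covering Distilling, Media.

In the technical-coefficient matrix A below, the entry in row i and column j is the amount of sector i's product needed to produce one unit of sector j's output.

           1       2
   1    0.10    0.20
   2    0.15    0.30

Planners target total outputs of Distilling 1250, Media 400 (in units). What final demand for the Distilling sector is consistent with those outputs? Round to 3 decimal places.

I − A =
  [   0.90    -0.20]
  [  -0.15     0.70]
d = (I − A) x:
  d_1 = (+0.90)·1250 + (-0.20)·400 = 1045.000
  d_2 = (-0.15)·1250 + (+0.70)·400 = 92.500

d_1 = 1045.000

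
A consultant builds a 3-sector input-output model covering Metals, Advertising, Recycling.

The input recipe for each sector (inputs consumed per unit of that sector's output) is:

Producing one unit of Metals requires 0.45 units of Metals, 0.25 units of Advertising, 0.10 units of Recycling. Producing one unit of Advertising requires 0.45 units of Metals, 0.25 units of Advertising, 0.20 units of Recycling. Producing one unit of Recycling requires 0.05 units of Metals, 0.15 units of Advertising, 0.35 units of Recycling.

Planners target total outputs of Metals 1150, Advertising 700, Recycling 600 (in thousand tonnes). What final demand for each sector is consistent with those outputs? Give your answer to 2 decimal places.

d_1 = 287.50, d_2 = 147.50, d_3 = 135.00

I − A =
  [   0.55    -0.45    -0.05]
  [  -0.25     0.75    -0.15]
  [  -0.10    -0.20     0.65]
d = (I − A) x:
  d_1 = (+0.55)·1150 + (-0.45)·700 + (-0.05)·600 = 287.50
  d_2 = (-0.25)·1150 + (+0.75)·700 + (-0.15)·600 = 147.50
  d_3 = (-0.10)·1150 + (-0.20)·700 + (+0.65)·600 = 135.00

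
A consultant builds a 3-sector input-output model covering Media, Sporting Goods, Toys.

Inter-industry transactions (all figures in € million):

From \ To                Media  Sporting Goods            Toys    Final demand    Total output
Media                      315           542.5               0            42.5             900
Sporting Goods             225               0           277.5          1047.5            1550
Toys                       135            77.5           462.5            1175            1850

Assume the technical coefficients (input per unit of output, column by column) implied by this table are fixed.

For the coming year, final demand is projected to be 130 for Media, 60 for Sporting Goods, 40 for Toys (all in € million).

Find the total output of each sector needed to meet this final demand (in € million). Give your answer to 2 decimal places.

Technical coefficients a_ij = z_ij / X_j:
  a_MM = 315/900 = 0.35, a_SM = 225/900 = 0.25, a_TM = 135/900 = 0.15
  a_MS = 542.5/1550 = 0.35, a_SS = 0/1550 = 0.00, a_TS = 77.5/1550 = 0.05
  a_MT = 0/1850 = 0.00, a_ST = 277.5/1850 = 0.15, a_TT = 462.5/1850 = 0.25
I − A =
  [   0.65    -0.35     0.00]
  [  -0.25     1.00    -0.15]
  [  -0.15    -0.05     0.75]
Cofactors of I−A, C_ij = (−1)^(i+j)·(minor ij) (rows/columns in the sector order above):
  C_11 = (1.00)(0.75) − (-0.15)(-0.05) = 0.7425
  C_12 = −[(-0.25)(0.75) − (-0.15)(-0.15)] = 0.2100
  C_13 = (-0.25)(-0.05) − (1.00)(-0.15) = 0.1625
  C_21 = −[(-0.35)(0.75) − (0.00)(-0.05)] = 0.2625
  C_22 = (0.65)(0.75) − (0.00)(-0.15) = 0.4875
  C_23 = −[(0.65)(-0.05) − (-0.35)(-0.15)] = 0.0850
  C_31 = (-0.35)(-0.15) − (0.00)(1.00) = 0.0525
  C_32 = −[(0.65)(-0.15) − (0.00)(-0.25)] = 0.0975
  C_33 = (0.65)(1.00) − (-0.35)(-0.25) = 0.5625
det(I−A) = Σ_j (I−A)_1j·C_1j = (0.65)(0.7425) + (-0.35)(0.2100) + (0.00)(0.1625) = 0.409125
adj(I−A) = Cᵀ =
  [ 0.7425   0.2625   0.0525]
  [ 0.2100   0.4875   0.0975]
  [ 0.1625   0.0850   0.5625]
(I − A)⁻¹ = adj(I−A) / det(I−A) ≈
  [   1.8148     0.6416     0.1283]
  [   0.5133     1.1916     0.2383]
  [   0.3972     0.2078     1.3749]
x = (I − A)⁻¹ d = adj(I−A)·d / det(I−A), with det(I−A) = 0.409125:
  x_M = (0.7425·130 + 0.2625·60 + 0.0525·40) / 0.409125 = 114.375 / 0.409125 ≈ 279.56
  x_S = (0.2100·130 + 0.4875·60 + 0.0975·40) / 0.409125 = 60.45 / 0.409125 ≈ 147.75
  x_T = (0.1625·130 + 0.0850·60 + 0.5625·40) / 0.409125 = 48.725 / 0.409125 ≈ 119.10

x_M = 279.56, x_S = 147.75, x_T = 119.10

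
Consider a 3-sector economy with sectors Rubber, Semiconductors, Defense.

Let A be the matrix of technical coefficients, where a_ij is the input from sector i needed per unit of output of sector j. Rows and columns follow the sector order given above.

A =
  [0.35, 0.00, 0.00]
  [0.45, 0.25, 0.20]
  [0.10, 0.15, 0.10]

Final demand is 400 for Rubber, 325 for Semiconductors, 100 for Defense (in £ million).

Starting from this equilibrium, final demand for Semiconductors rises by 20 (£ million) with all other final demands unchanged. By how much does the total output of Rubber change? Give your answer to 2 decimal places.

Δx_R = 0.00

I − A =
  [   0.65     0.00     0.00]
  [  -0.45     0.75    -0.20]
  [  -0.10    -0.15     0.90]
Cofactors of I−A, C_ij = (−1)^(i+j)·(minor ij) (rows/columns in the sector order above):
  C_11 = (0.75)(0.90) − (-0.20)(-0.15) = 0.6450
  C_12 = −[(-0.45)(0.90) − (-0.20)(-0.10)] = 0.4250
  C_13 = (-0.45)(-0.15) − (0.75)(-0.10) = 0.1425
  C_21 = −[(0.00)(0.90) − (0.00)(-0.15)] = 0.0000
  C_22 = (0.65)(0.90) − (0.00)(-0.10) = 0.5850
  C_23 = −[(0.65)(-0.15) − (0.00)(-0.10)] = 0.0975
  C_31 = (0.00)(-0.20) − (0.00)(0.75) = 0.0000
  C_32 = −[(0.65)(-0.20) − (0.00)(-0.45)] = 0.1300
  C_33 = (0.65)(0.75) − (0.00)(-0.45) = 0.4875
det(I−A) = Σ_j (I−A)_1j·C_1j = (0.65)(0.6450) + (0.00)(0.4250) + (0.00)(0.1425) = 0.41925
adj(I−A) = Cᵀ =
  [ 0.6450   0.0000   0.0000]
  [ 0.4250   0.5850   0.1300]
  [ 0.1425   0.0975   0.4875]
(I − A)⁻¹ = adj(I−A) / det(I−A) ≈
  [   1.5385     0.0000     0.0000]
  [   1.0137     1.3953     0.3101]
  [   0.3399     0.2326     1.1628]
Δx = (I − A)⁻¹ Δd with Δd having +20 in the Semiconductors component and 0 elsewhere.
So Δx_R = L_RS · (+20), where L_RS = adj(I−A)_RS / det(I−A) = 0.0000 / 0.41925.
Δx_R = 0.0000 × (+20) / 0.41925 = 0.00 / 0.41925 = 0.00.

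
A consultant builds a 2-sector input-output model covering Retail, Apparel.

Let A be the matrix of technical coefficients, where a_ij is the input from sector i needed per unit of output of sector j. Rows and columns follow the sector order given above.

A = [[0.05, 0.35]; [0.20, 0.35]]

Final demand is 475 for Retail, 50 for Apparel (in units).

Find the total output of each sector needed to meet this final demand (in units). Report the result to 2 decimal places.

x_1 = 595.89, x_2 = 260.27

I − A =
  [   0.95    -0.35]
  [  -0.20     0.65]
det(I−A) = (0.95)(0.65) − (-0.35)(-0.20) = 0.5475
adj(I−A) = [[0.65, 0.35], [0.20, 0.95]]
(I − A)⁻¹ = adj(I−A) / det(I−A) ≈
  [   1.1872     0.6393]
  [   0.3653     1.7352]
x = (I − A)⁻¹ d = adj(I−A)·d / det(I−A), with det(I−A) = 0.5475:
  x_1 = (0.65·475 + 0.35·50) / 0.5475 = 326.25 / 0.5475 ≈ 595.89
  x_2 = (0.20·475 + 0.95·50) / 0.5475 = 142.50 / 0.5475 ≈ 260.27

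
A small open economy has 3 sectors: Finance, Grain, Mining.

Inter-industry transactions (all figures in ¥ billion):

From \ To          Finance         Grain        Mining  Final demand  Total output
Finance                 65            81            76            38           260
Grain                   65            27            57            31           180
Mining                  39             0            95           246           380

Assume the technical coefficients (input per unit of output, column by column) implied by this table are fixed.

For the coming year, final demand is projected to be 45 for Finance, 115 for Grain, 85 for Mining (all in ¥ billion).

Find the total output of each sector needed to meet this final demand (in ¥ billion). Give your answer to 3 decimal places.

Technical coefficients a_ij = z_ij / X_j:
  a_11 = 65/260 = 0.25, a_21 = 65/260 = 0.25, a_31 = 39/260 = 0.15
  a_12 = 81/180 = 0.45, a_22 = 27/180 = 0.15, a_32 = 0/180 = 0.00
  a_13 = 76/380 = 0.20, a_23 = 57/380 = 0.15, a_33 = 95/380 = 0.25
I − A =
  [   0.75    -0.45    -0.20]
  [  -0.25     0.85    -0.15]
  [  -0.15     0.00     0.75]
Cofactors of I−A, C_ij = (−1)^(i+j)·(minor ij) (rows/columns in the sector order above):
  C_11 = (0.85)(0.75) − (-0.15)(0.00) = 0.6375
  C_12 = −[(-0.25)(0.75) − (-0.15)(-0.15)] = 0.2100
  C_13 = (-0.25)(0.00) − (0.85)(-0.15) = 0.1275
  C_21 = −[(-0.45)(0.75) − (-0.20)(0.00)] = 0.3375
  C_22 = (0.75)(0.75) − (-0.20)(-0.15) = 0.5325
  C_23 = −[(0.75)(0.00) − (-0.45)(-0.15)] = 0.0675
  C_31 = (-0.45)(-0.15) − (-0.20)(0.85) = 0.2375
  C_32 = −[(0.75)(-0.15) − (-0.20)(-0.25)] = 0.1625
  C_33 = (0.75)(0.85) − (-0.45)(-0.25) = 0.5250
det(I−A) = Σ_j (I−A)_1j·C_1j = (0.75)(0.6375) + (-0.45)(0.2100) + (-0.20)(0.1275) = 0.358125
adj(I−A) = Cᵀ =
  [ 0.6375   0.3375   0.2375]
  [ 0.2100   0.5325   0.1625]
  [ 0.1275   0.0675   0.5250]
(I − A)⁻¹ = adj(I−A) / det(I−A) ≈
  [   1.7801     0.9424     0.6632]
  [   0.5864     1.4869     0.4538]
  [   0.3560     0.1885     1.4660]
x = (I − A)⁻¹ d = adj(I−A)·d / det(I−A), with det(I−A) = 0.358125:
  x_1 = (0.6375·45 + 0.3375·115 + 0.2375·85) / 0.358125 = 87.6875 / 0.358125 ≈ 244.852
  x_2 = (0.2100·45 + 0.5325·115 + 0.1625·85) / 0.358125 = 84.50 / 0.358125 ≈ 235.951
  x_3 = (0.1275·45 + 0.0675·115 + 0.5250·85) / 0.358125 = 58.125 / 0.358125 ≈ 162.304

x_1 = 244.852, x_2 = 235.951, x_3 = 162.304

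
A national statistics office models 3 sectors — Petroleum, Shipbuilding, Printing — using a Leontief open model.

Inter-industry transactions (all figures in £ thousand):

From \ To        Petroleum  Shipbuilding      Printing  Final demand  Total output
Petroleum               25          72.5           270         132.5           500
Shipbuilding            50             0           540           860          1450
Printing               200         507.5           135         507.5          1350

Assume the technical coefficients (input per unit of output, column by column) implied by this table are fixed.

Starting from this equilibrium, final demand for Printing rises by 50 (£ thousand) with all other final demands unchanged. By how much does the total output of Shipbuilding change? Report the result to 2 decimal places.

Technical coefficients a_ij = z_ij / X_j:
  a_11 = 25/500 = 0.05, a_21 = 50/500 = 0.10, a_31 = 200/500 = 0.40
  a_12 = 72.5/1450 = 0.05, a_22 = 0/1450 = 0.00, a_32 = 507.5/1450 = 0.35
  a_13 = 270/1350 = 0.20, a_23 = 540/1350 = 0.40, a_33 = 135/1350 = 0.10
I − A =
  [   0.95    -0.05    -0.20]
  [  -0.10     1.00    -0.40]
  [  -0.40    -0.35     0.90]
Cofactors of I−A, C_ij = (−1)^(i+j)·(minor ij) (rows/columns in the sector order above):
  C_11 = (1.00)(0.90) − (-0.40)(-0.35) = 0.7600
  C_12 = −[(-0.10)(0.90) − (-0.40)(-0.40)] = 0.2500
  C_13 = (-0.10)(-0.35) − (1.00)(-0.40) = 0.4350
  C_21 = −[(-0.05)(0.90) − (-0.20)(-0.35)] = 0.1150
  C_22 = (0.95)(0.90) − (-0.20)(-0.40) = 0.7750
  C_23 = −[(0.95)(-0.35) − (-0.05)(-0.40)] = 0.3525
  C_31 = (-0.05)(-0.40) − (-0.20)(1.00) = 0.2200
  C_32 = −[(0.95)(-0.40) − (-0.20)(-0.10)] = 0.4000
  C_33 = (0.95)(1.00) − (-0.05)(-0.10) = 0.9450
det(I−A) = Σ_j (I−A)_1j·C_1j = (0.95)(0.7600) + (-0.05)(0.2500) + (-0.20)(0.4350) = 0.6225
adj(I−A) = Cᵀ =
  [ 0.7600   0.1150   0.2200]
  [ 0.2500   0.7750   0.4000]
  [ 0.4350   0.3525   0.9450]
(I − A)⁻¹ = adj(I−A) / det(I−A) ≈
  [   1.2209     0.1847     0.3534]
  [   0.4016     1.2450     0.6426]
  [   0.6988     0.5663     1.5181]
Δx = (I − A)⁻¹ Δd with Δd having +50 in the Printing component and 0 elsewhere.
So Δx_2 = L_23 · (+50), where L_23 = adj(I−A)_23 / det(I−A) = 0.4000 / 0.6225.
Δx_2 = 0.4000 × (+50) / 0.6225 = 20.00 / 0.6225 ≈ 32.13.

Δx_2 = 32.13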